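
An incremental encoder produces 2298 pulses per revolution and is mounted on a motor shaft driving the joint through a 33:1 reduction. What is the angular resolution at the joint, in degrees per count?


counts per rev = 2298
effective counts at joint = 2298 * 33 = 75834
resolution = 360 / 75834
= 0.0047 deg/count


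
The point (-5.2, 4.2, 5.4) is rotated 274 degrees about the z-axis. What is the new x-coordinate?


Rotation about z-axis: x' = x*cos(theta) - y*sin(theta)
= -5.2 * 0.0698 - 4.2 * -0.9976
= 3.827


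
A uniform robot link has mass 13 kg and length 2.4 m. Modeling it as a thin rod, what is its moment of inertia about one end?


I = (1/3) * m * L^2
= (1/3) * 13 * 2.4^2
= 0.333333 * 13 * 5.76
= 24.96 kg*m^2


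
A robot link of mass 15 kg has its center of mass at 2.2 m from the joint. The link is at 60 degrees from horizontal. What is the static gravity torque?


tau = m*g*L*cos(angle)
= 15 * 9.81 * 2.2 * cos(60 deg)
= 15 * 9.81 * 2.2 * 0.5
= 161.865 Nm


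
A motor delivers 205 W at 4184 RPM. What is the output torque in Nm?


omega = 4184 * 2*pi/60 = 438.1475 rad/s
tau = P / omega = 205 / 438.1475
= 0.4679 Nm


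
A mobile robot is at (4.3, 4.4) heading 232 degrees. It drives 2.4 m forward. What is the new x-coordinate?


x_new = x0 + d*cos(theta)
= 4.3 + 2.4*cos(232)
= 4.3 + -1.4776
= 2.8224


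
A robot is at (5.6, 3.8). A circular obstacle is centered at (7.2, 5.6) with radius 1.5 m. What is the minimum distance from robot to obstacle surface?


center_dist = sqrt((5.6-7.2)^2 + (3.8-5.6)^2)
= sqrt(2.56 + 3.24)
= 2.4083
min_dist = center_dist - radius = 2.4083 - 1.5 = 0.9083 m


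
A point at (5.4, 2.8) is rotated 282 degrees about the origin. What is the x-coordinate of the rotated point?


x' = x*cos(theta) - y*sin(theta)
cos(282 deg) = 0.2079, sin(282 deg) = -0.9781
x' = 5.4 * 0.2079 - 2.8 * -0.9781
= 1.1227 - -2.7388
= 3.8615


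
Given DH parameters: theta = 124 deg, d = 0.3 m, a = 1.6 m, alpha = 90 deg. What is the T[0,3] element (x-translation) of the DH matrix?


T[0,3] = a * cos(theta)
= 1.6 * cos(124 deg)
= 1.6 * -0.5592
= -0.8947


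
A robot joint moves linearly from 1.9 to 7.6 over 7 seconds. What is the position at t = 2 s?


s = t/T = 2/7 = 0.2857
p(t) = p0 + (pf-p0)*s
= 1.9 + (7.6 - 1.9) * 0.2857
= 3.5286


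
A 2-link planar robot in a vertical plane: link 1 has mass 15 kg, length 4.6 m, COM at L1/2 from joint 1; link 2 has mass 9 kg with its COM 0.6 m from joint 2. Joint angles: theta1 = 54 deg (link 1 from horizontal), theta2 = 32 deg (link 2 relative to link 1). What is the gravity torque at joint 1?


Horizontal distance from joint 1 to link-1 COM:
  x_c1 = (L1/2)*cos(t1) = 2.3 * 0.5878 = 1.3519 m
Horizontal distance from joint 1 to link-2 COM:
  x_c2 = L1*cos(t1) + Lc2*cos(t1+t2)
       = 4.6*0.5878 + 0.6*0.0698 = 2.7457 m
tau1 = m1*g*x_c1 + m2*g*x_c2
     = 15*9.81*1.3519 + 9*9.81*2.7457
     = 198.933 + 242.4149
     = 441.3478 Nm


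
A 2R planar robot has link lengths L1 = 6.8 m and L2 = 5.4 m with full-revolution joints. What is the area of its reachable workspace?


r_max = L1 + L2 = 12.2 m
r_min = |L1 - L2| = 1.4 m
Area = pi*(r_max^2 - r_min^2)
= pi*(148.84 - 1.96)
= pi * 146.88
= 461.4371 m^2


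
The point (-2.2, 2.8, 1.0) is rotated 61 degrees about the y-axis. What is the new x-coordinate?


Rotation about y-axis: x' = x*cos(theta) + z*sin(theta)
= -2.2 * 0.4848 + 1.0 * 0.8746
= -0.192


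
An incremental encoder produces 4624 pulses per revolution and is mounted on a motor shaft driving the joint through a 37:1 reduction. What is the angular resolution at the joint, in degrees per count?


counts per rev = 4624
effective counts at joint = 4624 * 37 = 171088
resolution = 360 / 171088
= 0.0021 deg/count


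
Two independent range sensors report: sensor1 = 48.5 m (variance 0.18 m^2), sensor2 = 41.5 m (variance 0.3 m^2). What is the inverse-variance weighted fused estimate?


w1 = (1/var1) / (1/var1 + 1/var2)
   = 5.5556 / (5.5556 + 3.3333) = 0.625
w2 = 1 - w1 = 0.375
fused = w1*s1 + w2*s2 = 30.3125 + 15.5625
= 45.875 m


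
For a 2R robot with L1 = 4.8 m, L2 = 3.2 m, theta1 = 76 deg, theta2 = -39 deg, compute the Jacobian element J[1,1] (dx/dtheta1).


J[1,1] = -L1*sin(t1) - L2*sin(t1+t2)
= -4.8*sin(76) - 3.2*sin(37)
= -6.5832


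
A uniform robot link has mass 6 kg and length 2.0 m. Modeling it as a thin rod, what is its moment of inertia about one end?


I = (1/3) * m * L^2
= (1/3) * 6 * 2.0^2
= 0.333333 * 6 * 4.0
= 8.0 kg*m^2


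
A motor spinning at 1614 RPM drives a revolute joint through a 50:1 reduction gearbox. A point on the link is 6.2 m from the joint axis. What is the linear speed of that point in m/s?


omega_motor = 1614 * 2*pi/60 = 169.0177 rad/s
omega_joint = omega_motor / 50 = 3.3804 rad/s
v = omega_joint * r = 3.3804 * 6.2
= 20.9582 m/s


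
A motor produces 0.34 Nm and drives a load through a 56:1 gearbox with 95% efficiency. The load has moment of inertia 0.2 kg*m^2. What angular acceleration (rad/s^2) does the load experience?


tau_out = tau_motor * N * eta
= 0.34 * 56 * 0.95 = 18.088 Nm
alpha = tau_out / I = 18.088 / 0.2
= 90.44 rad/s^2


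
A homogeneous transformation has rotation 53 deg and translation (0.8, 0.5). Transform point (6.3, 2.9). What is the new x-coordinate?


x' = cos(theta)*px - sin(theta)*py + tx
= 0.6018*6.3 - 0.7986*2.9 + 0.8
= 2.2754


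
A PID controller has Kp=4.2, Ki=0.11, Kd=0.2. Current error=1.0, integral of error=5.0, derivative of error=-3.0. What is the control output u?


u = Kp*e + Ki*int(e) + Kd*de/dt
= 4.2*1.0 + 0.11*5.0 + 0.2*(-3.0)
= 4.2 + 0.55 + -0.6
= 4.15


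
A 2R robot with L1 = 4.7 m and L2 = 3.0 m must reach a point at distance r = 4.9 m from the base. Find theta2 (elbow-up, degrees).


cos(theta2) = (r^2 - L1^2 - L2^2) / (2*L1*L2)
cos(theta2) = (24.01 - 22.09 - 9.0) / 28.2
cos(theta2) = -0.251064
theta2 = 104.5405 degrees


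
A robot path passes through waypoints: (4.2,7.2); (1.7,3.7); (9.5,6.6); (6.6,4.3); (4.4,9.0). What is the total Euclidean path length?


Segment lengths:
  seg1 = sqrt((-2.5)^2 + (-3.5)^2) = 4.3012
  seg2 = sqrt((7.8)^2 + (2.9)^2) = 8.3217
  seg3 = sqrt((-2.9)^2 + (-2.3)^2) = 3.7014
  seg4 = sqrt((-2.2)^2 + (4.7)^2) = 5.1894
Total = 21.5136


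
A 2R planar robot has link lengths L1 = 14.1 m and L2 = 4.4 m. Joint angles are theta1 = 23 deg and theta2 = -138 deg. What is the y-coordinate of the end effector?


Convert angles to radians: theta1 = 0.4014, theta2 = -2.4086
y = L1*sin(theta1) + L2*sin(theta1+theta2)
y = 5.5093 + -3.9878
y = 1.5216


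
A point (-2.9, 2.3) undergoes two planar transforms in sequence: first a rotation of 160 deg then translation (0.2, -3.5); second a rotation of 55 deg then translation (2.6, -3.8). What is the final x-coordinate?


After transform 1:
x1 = cos(160)*-2.9 - sin(160)*2.3 + 0.2 = 2.1385
y1 = sin(160)*-2.9 + cos(160)*2.3 + -3.5 = -6.6532
After transform 2:
x2 = cos(55)*2.1385 - sin(55)*-6.6532 + 2.6
= 9.2765


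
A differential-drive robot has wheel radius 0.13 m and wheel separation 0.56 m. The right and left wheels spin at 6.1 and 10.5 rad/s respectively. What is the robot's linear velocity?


vR = r*wR = 0.13*6.1 = 0.793 m/s
vL = r*wL = 0.13*10.5 = 1.365 m/s
v = (vR+vL)/2 = 1.079 m/s
omega = (vR-vL)/L = -1.0214 rad/s
linear velocity = 1.079 m/s


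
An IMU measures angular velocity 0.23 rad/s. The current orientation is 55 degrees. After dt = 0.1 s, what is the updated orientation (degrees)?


delta_theta = w * dt = 0.23 * 0.1 = 0.023 rad
= 1.3178 deg
theta_new = 55 + 1.3178 = 56.3178 deg


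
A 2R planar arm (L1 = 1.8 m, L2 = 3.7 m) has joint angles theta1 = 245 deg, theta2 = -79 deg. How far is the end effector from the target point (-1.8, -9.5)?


End effector via forward kinematics:
x = L1*cos(t1) + L2*cos(t1+t2) = -4.3508
y = L1*sin(t1) + L2*sin(t1+t2) = -0.7362
Distance to target:
d = sqrt((-1.8 - -4.3508)^2 + (-9.5 - -0.7362)^2)
= sqrt(6.5066 + 76.8034)
= 9.1274 m


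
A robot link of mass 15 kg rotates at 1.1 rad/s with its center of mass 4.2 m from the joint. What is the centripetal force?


F = m * omega^2 * r
= 15 * 1.1^2 * 4.2
= 15 * 1.21 * 4.2
= 76.23 N


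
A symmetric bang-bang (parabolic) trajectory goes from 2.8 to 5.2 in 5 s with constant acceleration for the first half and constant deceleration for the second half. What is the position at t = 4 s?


Symmetric rest-to-rest: each phase covers (pf-p0)/2 in time T/2. 0.5*a*(T/2)^2 = (pf-p0)/2 => a = 4*(pf-p0)/T^2
a = 4*(5.2-2.8)/5^2 = 0.384
t = 4 is in the deceleration phase (t > T/2).
p = pf - 0.5*a*(T-t)^2 = 5.2 - 0.5*0.384*1^2
= 5.008


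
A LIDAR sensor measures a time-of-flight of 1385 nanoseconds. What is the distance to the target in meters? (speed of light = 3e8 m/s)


tof = 1385 ns = 1.385e-06 s
dist = c * tof / 2
= 3e8 * 1.385e-06 / 2
= 207.75 m


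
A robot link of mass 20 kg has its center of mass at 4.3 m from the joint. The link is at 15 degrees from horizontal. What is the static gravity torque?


tau = m*g*L*cos(angle)
= 20 * 9.81 * 4.3 * cos(15 deg)
= 20 * 9.81 * 4.3 * 0.9659
= 814.913 Nm


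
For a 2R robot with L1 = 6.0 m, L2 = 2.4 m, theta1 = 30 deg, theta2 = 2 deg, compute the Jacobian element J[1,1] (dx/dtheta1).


J[1,1] = -L1*sin(t1) - L2*sin(t1+t2)
= -6.0*sin(30) - 2.4*sin(32)
= -4.2718


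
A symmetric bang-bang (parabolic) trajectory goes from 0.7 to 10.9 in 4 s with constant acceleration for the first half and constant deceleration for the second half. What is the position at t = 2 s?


Symmetric rest-to-rest: each phase covers (pf-p0)/2 in time T/2. 0.5*a*(T/2)^2 = (pf-p0)/2 => a = 4*(pf-p0)/T^2
a = 4*(10.9-0.7)/4^2 = 2.55
t = 2 is in the acceleration phase (t <= T/2).
p = p0 + 0.5*a*t^2 = 0.7 + 0.5*2.55*2^2
= 5.8


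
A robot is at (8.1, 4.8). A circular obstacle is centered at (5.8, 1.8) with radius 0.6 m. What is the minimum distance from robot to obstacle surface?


center_dist = sqrt((8.1-5.8)^2 + (4.8-1.8)^2)
= sqrt(5.29 + 9.0)
= 3.7802
min_dist = center_dist - radius = 3.7802 - 0.6 = 3.1802 m


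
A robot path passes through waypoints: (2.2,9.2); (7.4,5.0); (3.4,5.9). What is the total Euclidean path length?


Segment lengths:
  seg1 = sqrt((5.2)^2 + (-4.2)^2) = 6.6843
  seg2 = sqrt((-4.0)^2 + (0.9)^2) = 4.1
Total = 10.7843


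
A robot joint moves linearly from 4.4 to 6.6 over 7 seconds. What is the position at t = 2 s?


s = t/T = 2/7 = 0.2857
p(t) = p0 + (pf-p0)*s
= 4.4 + (6.6 - 4.4) * 0.2857
= 5.0286


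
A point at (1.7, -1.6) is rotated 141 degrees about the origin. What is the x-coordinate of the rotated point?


x' = x*cos(theta) - y*sin(theta)
cos(141 deg) = -0.7771, sin(141 deg) = 0.6293
x' = 1.7 * -0.7771 - -1.6 * 0.6293
= -1.3211 - -1.0069
= -0.3142


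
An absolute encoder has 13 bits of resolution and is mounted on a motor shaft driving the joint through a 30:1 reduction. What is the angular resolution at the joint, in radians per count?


counts = 2^13 = 8192
effective counts at joint = 8192 * 30 = 245760
resolution = 2*pi / 245760
= 2.5566e-05 rad/count


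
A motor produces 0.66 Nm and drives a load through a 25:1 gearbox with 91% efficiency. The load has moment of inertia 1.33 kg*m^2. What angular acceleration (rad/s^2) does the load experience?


tau_out = tau_motor * N * eta
= 0.66 * 25 * 0.91 = 15.015 Nm
alpha = tau_out / I = 15.015 / 1.33
= 11.2895 rad/s^2


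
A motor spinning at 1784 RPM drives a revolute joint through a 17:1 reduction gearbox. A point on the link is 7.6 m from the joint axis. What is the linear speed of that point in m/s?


omega_motor = 1784 * 2*pi/60 = 186.82 rad/s
omega_joint = omega_motor / 17 = 10.9894 rad/s
v = omega_joint * r = 10.9894 * 7.6
= 83.5195 m/s


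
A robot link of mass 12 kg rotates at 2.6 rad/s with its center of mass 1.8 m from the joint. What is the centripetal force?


F = m * omega^2 * r
= 12 * 2.6^2 * 1.8
= 12 * 6.76 * 1.8
= 146.016 N


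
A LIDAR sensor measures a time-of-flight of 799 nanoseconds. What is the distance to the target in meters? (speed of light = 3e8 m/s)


tof = 799 ns = 7.99e-07 s
dist = c * tof / 2
= 3e8 * 7.99e-07 / 2
= 119.85 m


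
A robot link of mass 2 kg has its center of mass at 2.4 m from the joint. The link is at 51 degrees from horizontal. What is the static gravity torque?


tau = m*g*L*cos(angle)
= 2 * 9.81 * 2.4 * cos(51 deg)
= 2 * 9.81 * 2.4 * 0.6293
= 29.6334 Nm


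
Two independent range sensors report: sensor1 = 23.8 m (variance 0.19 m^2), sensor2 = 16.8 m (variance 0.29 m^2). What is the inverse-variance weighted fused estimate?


w1 = (1/var1) / (1/var1 + 1/var2)
   = 5.2632 / (5.2632 + 3.4483) = 0.6042
w2 = 1 - w1 = 0.3958
fused = w1*s1 + w2*s2 = 14.3792 + 6.65
= 21.0292 m


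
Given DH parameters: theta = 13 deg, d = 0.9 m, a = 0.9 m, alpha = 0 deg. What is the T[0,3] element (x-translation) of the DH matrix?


T[0,3] = a * cos(theta)
= 0.9 * cos(13 deg)
= 0.9 * 0.9744
= 0.8769


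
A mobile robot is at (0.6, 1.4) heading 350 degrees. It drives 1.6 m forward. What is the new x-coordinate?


x_new = x0 + d*cos(theta)
= 0.6 + 1.6*cos(350)
= 0.6 + 1.5757
= 2.1757


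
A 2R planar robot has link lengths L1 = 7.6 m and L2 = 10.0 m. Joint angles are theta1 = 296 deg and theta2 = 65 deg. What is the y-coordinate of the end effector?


Convert angles to radians: theta1 = 5.1662, theta2 = 1.1345
y = L1*sin(theta1) + L2*sin(theta1+theta2)
y = -6.8308 + 0.1745
y = -6.6563


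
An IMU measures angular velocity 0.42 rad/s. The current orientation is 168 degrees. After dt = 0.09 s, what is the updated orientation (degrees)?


delta_theta = w * dt = 0.42 * 0.09 = 0.0378 rad
= 2.1658 deg
theta_new = 168 + 2.1658 = 170.1658 deg


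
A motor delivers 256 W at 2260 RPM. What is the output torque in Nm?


omega = 2260 * 2*pi/60 = 236.6666 rad/s
tau = P / omega = 256 / 236.6666
= 1.0817 Nm


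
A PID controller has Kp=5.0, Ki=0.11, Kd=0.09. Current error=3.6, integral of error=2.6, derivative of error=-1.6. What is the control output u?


u = Kp*e + Ki*int(e) + Kd*de/dt
= 5.0*3.6 + 0.11*2.6 + 0.09*(-1.6)
= 18.0 + 0.286 + -0.144
= 18.142


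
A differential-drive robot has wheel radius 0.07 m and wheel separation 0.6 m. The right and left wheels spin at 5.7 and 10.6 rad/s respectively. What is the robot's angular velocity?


vR = r*wR = 0.07*5.7 = 0.399 m/s
vL = r*wL = 0.07*10.6 = 0.742 m/s
v = (vR+vL)/2 = 0.5705 m/s
omega = (vR-vL)/L = -0.5717 rad/s
angular velocity = -0.5717 rad/s


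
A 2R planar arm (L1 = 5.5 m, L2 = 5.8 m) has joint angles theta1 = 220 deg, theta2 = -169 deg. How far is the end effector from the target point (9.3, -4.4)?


End effector via forward kinematics:
x = L1*cos(t1) + L2*cos(t1+t2) = -0.5632
y = L1*sin(t1) + L2*sin(t1+t2) = 0.9721
Distance to target:
d = sqrt((9.3 - -0.5632)^2 + (-4.4 - 0.9721)^2)
= sqrt(97.2824 + 28.8596)
= 11.2313 m


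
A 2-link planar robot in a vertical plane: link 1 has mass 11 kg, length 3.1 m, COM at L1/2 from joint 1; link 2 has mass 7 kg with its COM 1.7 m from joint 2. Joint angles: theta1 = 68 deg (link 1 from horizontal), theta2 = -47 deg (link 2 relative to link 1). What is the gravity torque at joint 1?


Horizontal distance from joint 1 to link-1 COM:
  x_c1 = (L1/2)*cos(t1) = 1.55 * 0.3746 = 0.5806 m
Horizontal distance from joint 1 to link-2 COM:
  x_c2 = L1*cos(t1) + Lc2*cos(t1+t2)
       = 3.1*0.3746 + 1.7*0.9336 = 2.7484 m
tau1 = m1*g*x_c1 + m2*g*x_c2
     = 11*9.81*0.5806 + 7*9.81*2.7484
     = 62.6569 + 188.7304
     = 251.3873 Nm


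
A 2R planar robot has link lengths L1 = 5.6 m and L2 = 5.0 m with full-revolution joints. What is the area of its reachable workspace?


r_max = L1 + L2 = 10.6 m
r_min = |L1 - L2| = 0.6 m
Area = pi*(r_max^2 - r_min^2)
= pi*(112.36 - 0.36)
= pi * 112.0
= 351.8584 m^2


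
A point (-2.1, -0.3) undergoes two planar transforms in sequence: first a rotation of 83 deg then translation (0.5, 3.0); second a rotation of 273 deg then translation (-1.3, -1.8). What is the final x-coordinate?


After transform 1:
x1 = cos(83)*-2.1 - sin(83)*-0.3 + 0.5 = 0.5418
y1 = sin(83)*-2.1 + cos(83)*-0.3 + 3.0 = 0.8791
After transform 2:
x2 = cos(273)*0.5418 - sin(273)*0.8791 + -1.3
= -0.3938


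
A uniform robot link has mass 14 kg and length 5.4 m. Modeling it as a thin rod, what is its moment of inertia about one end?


I = (1/3) * m * L^2
= (1/3) * 14 * 5.4^2
= 0.333333 * 14 * 29.16
= 136.08 kg*m^2


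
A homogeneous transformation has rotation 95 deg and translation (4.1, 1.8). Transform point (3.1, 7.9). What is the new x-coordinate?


x' = cos(theta)*px - sin(theta)*py + tx
= -0.0872*3.1 - 0.9962*7.9 + 4.1
= -4.0401


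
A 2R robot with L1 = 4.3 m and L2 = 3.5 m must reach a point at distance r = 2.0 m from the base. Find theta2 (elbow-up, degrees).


cos(theta2) = (r^2 - L1^2 - L2^2) / (2*L1*L2)
cos(theta2) = (4.0 - 18.49 - 12.25) / 30.1
cos(theta2) = -0.888372
theta2 = 152.6694 degrees


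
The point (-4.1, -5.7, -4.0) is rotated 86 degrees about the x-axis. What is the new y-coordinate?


Rotation about x-axis: y' = y*cos(theta) - z*sin(theta)
= -5.7 * 0.0698 - -4.0 * 0.9976
= 3.5926


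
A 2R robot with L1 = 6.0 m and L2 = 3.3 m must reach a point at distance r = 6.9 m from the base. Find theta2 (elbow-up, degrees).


cos(theta2) = (r^2 - L1^2 - L2^2) / (2*L1*L2)
cos(theta2) = (47.61 - 36.0 - 10.89) / 39.6
cos(theta2) = 0.018182
theta2 = 88.9582 degrees


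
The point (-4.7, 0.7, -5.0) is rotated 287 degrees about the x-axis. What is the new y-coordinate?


Rotation about x-axis: y' = y*cos(theta) - z*sin(theta)
= 0.7 * 0.2924 - -5.0 * -0.9563
= -4.5769


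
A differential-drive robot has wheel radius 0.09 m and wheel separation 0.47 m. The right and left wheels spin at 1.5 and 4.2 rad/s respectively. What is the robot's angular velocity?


vR = r*wR = 0.09*1.5 = 0.135 m/s
vL = r*wL = 0.09*4.2 = 0.378 m/s
v = (vR+vL)/2 = 0.2565 m/s
omega = (vR-vL)/L = -0.517 rad/s
angular velocity = -0.517 rad/s


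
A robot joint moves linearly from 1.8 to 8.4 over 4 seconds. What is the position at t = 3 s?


s = t/T = 3/4 = 0.75
p(t) = p0 + (pf-p0)*s
= 1.8 + (8.4 - 1.8) * 0.75
= 6.75


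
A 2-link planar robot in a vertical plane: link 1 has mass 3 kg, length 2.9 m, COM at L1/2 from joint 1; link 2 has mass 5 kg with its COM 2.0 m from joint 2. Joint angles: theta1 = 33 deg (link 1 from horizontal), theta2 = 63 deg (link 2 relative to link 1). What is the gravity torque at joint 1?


Horizontal distance from joint 1 to link-1 COM:
  x_c1 = (L1/2)*cos(t1) = 1.45 * 0.8387 = 1.2161 m
Horizontal distance from joint 1 to link-2 COM:
  x_c2 = L1*cos(t1) + Lc2*cos(t1+t2)
       = 2.9*0.8387 + 2.0*-0.1045 = 2.2231 m
tau1 = m1*g*x_c1 + m2*g*x_c2
     = 3*9.81*1.2161 + 5*9.81*2.2231
     = 35.789 + 109.0425
     = 144.8315 Nm


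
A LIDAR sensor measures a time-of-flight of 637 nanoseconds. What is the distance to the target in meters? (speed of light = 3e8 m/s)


tof = 637 ns = 6.37e-07 s
dist = c * tof / 2
= 3e8 * 6.37e-07 / 2
= 95.55 m


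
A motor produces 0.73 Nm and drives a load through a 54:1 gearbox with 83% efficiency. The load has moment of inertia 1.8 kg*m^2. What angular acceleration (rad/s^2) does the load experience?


tau_out = tau_motor * N * eta
= 0.73 * 54 * 0.83 = 32.7186 Nm
alpha = tau_out / I = 32.7186 / 1.8
= 18.177 rad/s^2


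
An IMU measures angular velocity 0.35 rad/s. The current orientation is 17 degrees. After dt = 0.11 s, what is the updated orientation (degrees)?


delta_theta = w * dt = 0.35 * 0.11 = 0.0385 rad
= 2.2059 deg
theta_new = 17 + 2.2059 = 19.2059 deg


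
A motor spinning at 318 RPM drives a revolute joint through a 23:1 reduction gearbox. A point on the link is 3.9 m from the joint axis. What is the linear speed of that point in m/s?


omega_motor = 318 * 2*pi/60 = 33.3009 rad/s
omega_joint = omega_motor / 23 = 1.4479 rad/s
v = omega_joint * r = 1.4479 * 3.9
= 5.6467 m/s


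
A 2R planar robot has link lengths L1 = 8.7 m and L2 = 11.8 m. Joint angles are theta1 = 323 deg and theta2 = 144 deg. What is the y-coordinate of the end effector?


Convert angles to radians: theta1 = 5.6374, theta2 = 2.5133
y = L1*sin(theta1) + L2*sin(theta1+theta2)
y = -5.2358 + 11.2844
y = 6.0486


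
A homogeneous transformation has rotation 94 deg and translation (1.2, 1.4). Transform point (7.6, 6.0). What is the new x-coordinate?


x' = cos(theta)*px - sin(theta)*py + tx
= -0.0698*7.6 - 0.9976*6.0 + 1.2
= -5.3155


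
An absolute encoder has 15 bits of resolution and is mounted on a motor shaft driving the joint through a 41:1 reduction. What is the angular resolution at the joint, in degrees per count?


counts = 2^15 = 32768
effective counts at joint = 32768 * 41 = 1343488
resolution = 360 / 1343488
= 2.6796e-04 deg/count


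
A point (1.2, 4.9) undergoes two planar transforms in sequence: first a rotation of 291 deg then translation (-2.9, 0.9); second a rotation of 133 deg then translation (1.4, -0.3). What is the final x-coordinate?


After transform 1:
x1 = cos(291)*1.2 - sin(291)*4.9 + -2.9 = 2.1046
y1 = sin(291)*1.2 + cos(291)*4.9 + 0.9 = 1.5357
After transform 2:
x2 = cos(133)*2.1046 - sin(133)*1.5357 + 1.4
= -1.1585


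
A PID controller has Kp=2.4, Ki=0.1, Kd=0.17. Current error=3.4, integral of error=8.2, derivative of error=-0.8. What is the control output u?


u = Kp*e + Ki*int(e) + Kd*de/dt
= 2.4*3.4 + 0.1*8.2 + 0.17*(-0.8)
= 8.16 + 0.82 + -0.136
= 8.844


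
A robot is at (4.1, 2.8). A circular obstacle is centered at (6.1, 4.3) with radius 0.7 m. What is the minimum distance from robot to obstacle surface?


center_dist = sqrt((4.1-6.1)^2 + (2.8-4.3)^2)
= sqrt(4.0 + 2.25)
= 2.5
min_dist = center_dist - radius = 2.5 - 0.7 = 1.8 m


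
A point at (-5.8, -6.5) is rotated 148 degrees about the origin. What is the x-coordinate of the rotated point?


x' = x*cos(theta) - y*sin(theta)
cos(148 deg) = -0.848, sin(148 deg) = 0.5299
x' = -5.8 * -0.848 - -6.5 * 0.5299
= 4.9187 - -3.4445
= 8.3632


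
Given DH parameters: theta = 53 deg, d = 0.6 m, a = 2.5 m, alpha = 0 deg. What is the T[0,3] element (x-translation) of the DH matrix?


T[0,3] = a * cos(theta)
= 2.5 * cos(53 deg)
= 2.5 * 0.6018
= 1.5045


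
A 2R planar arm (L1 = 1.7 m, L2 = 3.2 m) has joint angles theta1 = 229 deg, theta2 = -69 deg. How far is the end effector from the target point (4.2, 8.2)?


End effector via forward kinematics:
x = L1*cos(t1) + L2*cos(t1+t2) = -4.1223
y = L1*sin(t1) + L2*sin(t1+t2) = -0.1885
Distance to target:
d = sqrt((4.2 - -4.1223)^2 + (8.2 - -0.1885)^2)
= sqrt(69.261 + 70.3676)
= 11.8165 m


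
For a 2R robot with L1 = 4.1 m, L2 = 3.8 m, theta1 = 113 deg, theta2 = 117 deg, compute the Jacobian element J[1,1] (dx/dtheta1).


J[1,1] = -L1*sin(t1) - L2*sin(t1+t2)
= -4.1*sin(113) - 3.8*sin(230)
= -0.8631


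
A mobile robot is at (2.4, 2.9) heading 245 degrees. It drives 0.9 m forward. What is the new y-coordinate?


y_new = y0 + d*sin(theta)
= 2.9 + 0.9*sin(245)
= 2.9 + -0.8157
= 2.0843


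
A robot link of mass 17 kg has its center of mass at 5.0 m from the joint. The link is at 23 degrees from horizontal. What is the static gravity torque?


tau = m*g*L*cos(angle)
= 17 * 9.81 * 5.0 * cos(23 deg)
= 17 * 9.81 * 5.0 * 0.9205
= 767.563 Nm


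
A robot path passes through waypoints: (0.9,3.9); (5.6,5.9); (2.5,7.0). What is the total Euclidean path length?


Segment lengths:
  seg1 = sqrt((4.7)^2 + (2.0)^2) = 5.1078
  seg2 = sqrt((-3.1)^2 + (1.1)^2) = 3.2894
Total = 8.3972


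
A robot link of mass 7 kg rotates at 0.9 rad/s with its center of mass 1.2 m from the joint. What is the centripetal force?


F = m * omega^2 * r
= 7 * 0.9^2 * 1.2
= 7 * 0.81 * 1.2
= 6.804 N


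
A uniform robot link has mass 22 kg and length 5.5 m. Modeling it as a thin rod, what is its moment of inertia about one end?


I = (1/3) * m * L^2
= (1/3) * 22 * 5.5^2
= 0.333333 * 22 * 30.25
= 221.8333 kg*m^2


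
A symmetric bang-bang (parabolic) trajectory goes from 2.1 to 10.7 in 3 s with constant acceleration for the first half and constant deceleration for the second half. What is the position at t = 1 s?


Symmetric rest-to-rest: each phase covers (pf-p0)/2 in time T/2. 0.5*a*(T/2)^2 = (pf-p0)/2 => a = 4*(pf-p0)/T^2
a = 4*(10.7-2.1)/3^2 = 3.8222
t = 1 is in the acceleration phase (t <= T/2).
p = p0 + 0.5*a*t^2 = 2.1 + 0.5*3.8222*1^2
= 4.0111


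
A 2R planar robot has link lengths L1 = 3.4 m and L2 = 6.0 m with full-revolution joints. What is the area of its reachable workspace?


r_max = L1 + L2 = 9.4 m
r_min = |L1 - L2| = 2.6 m
Area = pi*(r_max^2 - r_min^2)
= pi*(88.36 - 6.76)
= pi * 81.6
= 256.354 m^2


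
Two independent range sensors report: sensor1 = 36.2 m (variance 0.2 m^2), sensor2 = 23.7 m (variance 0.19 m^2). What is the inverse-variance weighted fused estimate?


w1 = (1/var1) / (1/var1 + 1/var2)
   = 5.0 / (5.0 + 5.2632) = 0.4872
w2 = 1 - w1 = 0.5128
fused = w1*s1 + w2*s2 = 17.6359 + 12.1538
= 29.7897 m


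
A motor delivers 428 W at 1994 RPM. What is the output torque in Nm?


omega = 1994 * 2*pi/60 = 208.8112 rad/s
tau = P / omega = 428 / 208.8112
= 2.0497 Nm


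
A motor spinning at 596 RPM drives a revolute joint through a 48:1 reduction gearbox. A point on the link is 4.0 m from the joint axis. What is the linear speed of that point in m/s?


omega_motor = 596 * 2*pi/60 = 62.413 rad/s
omega_joint = omega_motor / 48 = 1.3003 rad/s
v = omega_joint * r = 1.3003 * 4.0
= 5.2011 m/s


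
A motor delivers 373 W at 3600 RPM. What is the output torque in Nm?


omega = 3600 * 2*pi/60 = 376.9911 rad/s
tau = P / omega = 373 / 376.9911
= 0.9894 Nm


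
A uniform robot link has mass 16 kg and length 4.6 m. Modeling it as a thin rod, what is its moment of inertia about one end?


I = (1/3) * m * L^2
= (1/3) * 16 * 4.6^2
= 0.333333 * 16 * 21.16
= 112.8533 kg*m^2


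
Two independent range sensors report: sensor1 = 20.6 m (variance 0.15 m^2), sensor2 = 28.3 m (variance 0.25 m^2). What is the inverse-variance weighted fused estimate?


w1 = (1/var1) / (1/var1 + 1/var2)
   = 6.6667 / (6.6667 + 4.0) = 0.625
w2 = 1 - w1 = 0.375
fused = w1*s1 + w2*s2 = 12.875 + 10.6125
= 23.4875 m


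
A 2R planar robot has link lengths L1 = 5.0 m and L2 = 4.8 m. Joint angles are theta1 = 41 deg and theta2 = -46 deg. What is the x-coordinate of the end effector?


Convert angles to radians: theta1 = 0.7156, theta2 = -0.8029
x = L1*cos(theta1) + L2*cos(theta1+theta2)
x = 3.7735 + 4.7817
x = 8.5553


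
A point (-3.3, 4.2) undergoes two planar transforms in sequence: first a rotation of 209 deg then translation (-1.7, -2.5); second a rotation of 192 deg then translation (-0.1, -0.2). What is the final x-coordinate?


After transform 1:
x1 = cos(209)*-3.3 - sin(209)*4.2 + -1.7 = 3.2224
y1 = sin(209)*-3.3 + cos(209)*4.2 + -2.5 = -4.5735
After transform 2:
x2 = cos(192)*3.2224 - sin(192)*-4.5735 + -0.1
= -4.2029


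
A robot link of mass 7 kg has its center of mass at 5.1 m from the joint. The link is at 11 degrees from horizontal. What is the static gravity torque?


tau = m*g*L*cos(angle)
= 7 * 9.81 * 5.1 * cos(11 deg)
= 7 * 9.81 * 5.1 * 0.9816
= 343.7825 Nm


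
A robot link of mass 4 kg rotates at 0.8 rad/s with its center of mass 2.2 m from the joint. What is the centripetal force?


F = m * omega^2 * r
= 4 * 0.8^2 * 2.2
= 4 * 0.64 * 2.2
= 5.632 N


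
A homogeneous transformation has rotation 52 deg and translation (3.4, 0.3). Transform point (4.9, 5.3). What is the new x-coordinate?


x' = cos(theta)*px - sin(theta)*py + tx
= 0.6157*4.9 - 0.788*5.3 + 3.4
= 2.2403


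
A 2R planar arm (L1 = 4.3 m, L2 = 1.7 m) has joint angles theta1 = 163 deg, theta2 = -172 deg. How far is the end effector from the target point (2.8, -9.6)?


End effector via forward kinematics:
x = L1*cos(t1) + L2*cos(t1+t2) = -2.433
y = L1*sin(t1) + L2*sin(t1+t2) = 0.9913
Distance to target:
d = sqrt((2.8 - -2.433)^2 + (-9.6 - 0.9913)^2)
= sqrt(27.3847 + 112.1748)
= 11.8135 m


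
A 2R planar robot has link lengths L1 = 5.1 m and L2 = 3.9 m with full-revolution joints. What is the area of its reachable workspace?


r_max = L1 + L2 = 9.0 m
r_min = |L1 - L2| = 1.2 m
Area = pi*(r_max^2 - r_min^2)
= pi*(81.0 - 1.44)
= pi * 79.56
= 249.9451 m^2


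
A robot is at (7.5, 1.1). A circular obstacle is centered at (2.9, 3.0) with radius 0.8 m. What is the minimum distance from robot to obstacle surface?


center_dist = sqrt((7.5-2.9)^2 + (1.1-3.0)^2)
= sqrt(21.16 + 3.61)
= 4.9769
min_dist = center_dist - radius = 4.9769 - 0.8 = 4.1769 m


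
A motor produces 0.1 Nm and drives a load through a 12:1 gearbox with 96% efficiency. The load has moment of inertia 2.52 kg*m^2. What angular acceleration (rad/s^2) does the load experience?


tau_out = tau_motor * N * eta
= 0.1 * 12 * 0.96 = 1.152 Nm
alpha = tau_out / I = 1.152 / 2.52
= 0.4571 rad/s^2


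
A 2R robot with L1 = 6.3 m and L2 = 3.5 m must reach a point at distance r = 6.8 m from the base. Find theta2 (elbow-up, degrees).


cos(theta2) = (r^2 - L1^2 - L2^2) / (2*L1*L2)
cos(theta2) = (46.24 - 39.69 - 12.25) / 44.1
cos(theta2) = -0.129252
theta2 = 97.4264 degrees


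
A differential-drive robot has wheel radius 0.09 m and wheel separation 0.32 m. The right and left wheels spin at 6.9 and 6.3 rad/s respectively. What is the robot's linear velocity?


vR = r*wR = 0.09*6.9 = 0.621 m/s
vL = r*wL = 0.09*6.3 = 0.567 m/s
v = (vR+vL)/2 = 0.594 m/s
omega = (vR-vL)/L = 0.1688 rad/s
linear velocity = 0.594 m/s


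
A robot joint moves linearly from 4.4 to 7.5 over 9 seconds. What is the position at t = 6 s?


s = t/T = 6/9 = 0.6667
p(t) = p0 + (pf-p0)*s
= 4.4 + (7.5 - 4.4) * 0.6667
= 6.4667


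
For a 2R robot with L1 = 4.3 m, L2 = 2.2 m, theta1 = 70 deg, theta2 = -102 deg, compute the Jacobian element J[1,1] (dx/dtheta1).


J[1,1] = -L1*sin(t1) - L2*sin(t1+t2)
= -4.3*sin(70) - 2.2*sin(-32)
= -2.8749


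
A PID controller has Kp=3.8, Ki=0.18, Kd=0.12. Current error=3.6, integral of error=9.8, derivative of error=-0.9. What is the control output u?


u = Kp*e + Ki*int(e) + Kd*de/dt
= 3.8*3.6 + 0.18*9.8 + 0.12*(-0.9)
= 13.68 + 1.764 + -0.108
= 15.336


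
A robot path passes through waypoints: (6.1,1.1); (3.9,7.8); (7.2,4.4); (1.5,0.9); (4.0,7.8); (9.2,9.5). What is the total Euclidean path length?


Segment lengths:
  seg1 = sqrt((-2.2)^2 + (6.7)^2) = 7.052
  seg2 = sqrt((3.3)^2 + (-3.4)^2) = 4.7381
  seg3 = sqrt((-5.7)^2 + (-3.5)^2) = 6.6888
  seg4 = sqrt((2.5)^2 + (6.9)^2) = 7.3389
  seg5 = sqrt((5.2)^2 + (1.7)^2) = 5.4708
Total = 31.2887


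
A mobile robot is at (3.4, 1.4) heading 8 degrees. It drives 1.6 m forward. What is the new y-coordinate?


y_new = y0 + d*sin(theta)
= 1.4 + 1.6*sin(8)
= 1.4 + 0.2227
= 1.6227


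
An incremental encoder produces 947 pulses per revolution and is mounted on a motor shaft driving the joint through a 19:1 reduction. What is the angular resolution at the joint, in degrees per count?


counts per rev = 947
effective counts at joint = 947 * 19 = 17993
resolution = 360 / 17993
= 0.02 deg/count


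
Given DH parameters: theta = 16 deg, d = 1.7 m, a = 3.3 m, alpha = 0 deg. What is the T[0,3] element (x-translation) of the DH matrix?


T[0,3] = a * cos(theta)
= 3.3 * cos(16 deg)
= 3.3 * 0.9613
= 3.1722


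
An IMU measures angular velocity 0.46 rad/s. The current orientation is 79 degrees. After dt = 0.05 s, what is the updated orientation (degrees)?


delta_theta = w * dt = 0.46 * 0.05 = 0.023 rad
= 1.3178 deg
theta_new = 79 + 1.3178 = 80.3178 deg


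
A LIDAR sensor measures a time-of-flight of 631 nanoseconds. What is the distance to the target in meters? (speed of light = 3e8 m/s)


tof = 631 ns = 6.31e-07 s
dist = c * tof / 2
= 3e8 * 6.31e-07 / 2
= 94.65 m


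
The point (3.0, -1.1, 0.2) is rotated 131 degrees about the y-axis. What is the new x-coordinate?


Rotation about y-axis: x' = x*cos(theta) + z*sin(theta)
= 3.0 * -0.6561 + 0.2 * 0.7547
= -1.8172


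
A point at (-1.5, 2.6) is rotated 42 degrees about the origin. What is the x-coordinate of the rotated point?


x' = x*cos(theta) - y*sin(theta)
cos(42 deg) = 0.7431, sin(42 deg) = 0.6691
x' = -1.5 * 0.7431 - 2.6 * 0.6691
= -1.1147 - 1.7397
= -2.8545


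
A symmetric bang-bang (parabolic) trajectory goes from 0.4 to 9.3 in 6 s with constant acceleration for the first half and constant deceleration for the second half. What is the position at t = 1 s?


Symmetric rest-to-rest: each phase covers (pf-p0)/2 in time T/2. 0.5*a*(T/2)^2 = (pf-p0)/2 => a = 4*(pf-p0)/T^2
a = 4*(9.3-0.4)/6^2 = 0.9889
t = 1 is in the acceleration phase (t <= T/2).
p = p0 + 0.5*a*t^2 = 0.4 + 0.5*0.9889*1^2
= 0.8944


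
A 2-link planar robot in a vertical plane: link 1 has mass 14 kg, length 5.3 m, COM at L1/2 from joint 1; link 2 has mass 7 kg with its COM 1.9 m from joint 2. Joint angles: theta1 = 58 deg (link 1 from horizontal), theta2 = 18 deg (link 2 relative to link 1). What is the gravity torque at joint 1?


Horizontal distance from joint 1 to link-1 COM:
  x_c1 = (L1/2)*cos(t1) = 2.65 * 0.5299 = 1.4043 m
Horizontal distance from joint 1 to link-2 COM:
  x_c2 = L1*cos(t1) + Lc2*cos(t1+t2)
       = 5.3*0.5299 + 1.9*0.2419 = 3.2682 m
tau1 = m1*g*x_c1 + m2*g*x_c2
     = 14*9.81*1.4043 + 7*9.81*3.2682
     = 192.8646 + 224.4289
     = 417.2936 Nm


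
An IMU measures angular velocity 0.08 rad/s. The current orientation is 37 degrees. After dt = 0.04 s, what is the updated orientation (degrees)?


delta_theta = w * dt = 0.08 * 0.04 = 0.0032 rad
= 0.1833 deg
theta_new = 37 + 0.1833 = 37.1833 deg


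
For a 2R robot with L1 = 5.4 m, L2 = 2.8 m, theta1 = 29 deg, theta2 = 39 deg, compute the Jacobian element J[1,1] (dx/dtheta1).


J[1,1] = -L1*sin(t1) - L2*sin(t1+t2)
= -5.4*sin(29) - 2.8*sin(68)
= -5.2141


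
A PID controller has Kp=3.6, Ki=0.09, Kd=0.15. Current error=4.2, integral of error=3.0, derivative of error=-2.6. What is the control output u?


u = Kp*e + Ki*int(e) + Kd*de/dt
= 3.6*4.2 + 0.09*3.0 + 0.15*(-2.6)
= 15.12 + 0.27 + -0.39
= 15.0


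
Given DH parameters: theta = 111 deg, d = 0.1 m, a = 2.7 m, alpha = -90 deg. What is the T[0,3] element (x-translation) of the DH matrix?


T[0,3] = a * cos(theta)
= 2.7 * cos(111 deg)
= 2.7 * -0.3584
= -0.9676


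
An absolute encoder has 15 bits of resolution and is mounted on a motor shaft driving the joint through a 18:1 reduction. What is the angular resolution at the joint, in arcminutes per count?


counts = 2^15 = 32768
effective counts at joint = 32768 * 18 = 589824
resolution = 360*60 / 589824
= 0.0366 arcmin/count


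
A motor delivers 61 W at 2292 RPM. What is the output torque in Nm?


omega = 2292 * 2*pi/60 = 240.0177 rad/s
tau = P / omega = 61 / 240.0177
= 0.2541 Nm


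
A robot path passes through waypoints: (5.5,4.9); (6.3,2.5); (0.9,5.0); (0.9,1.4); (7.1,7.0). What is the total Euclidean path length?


Segment lengths:
  seg1 = sqrt((0.8)^2 + (-2.4)^2) = 2.5298
  seg2 = sqrt((-5.4)^2 + (2.5)^2) = 5.9506
  seg3 = sqrt((0.0)^2 + (-3.6)^2) = 3.6
  seg4 = sqrt((6.2)^2 + (5.6)^2) = 8.3546
Total = 20.4351


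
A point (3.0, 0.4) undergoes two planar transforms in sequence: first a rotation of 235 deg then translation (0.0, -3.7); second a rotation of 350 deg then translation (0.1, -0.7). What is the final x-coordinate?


After transform 1:
x1 = cos(235)*3.0 - sin(235)*0.4 + 0.0 = -1.3931
y1 = sin(235)*3.0 + cos(235)*0.4 + -3.7 = -6.3869
After transform 2:
x2 = cos(350)*-1.3931 - sin(350)*-6.3869 + 0.1
= -2.381


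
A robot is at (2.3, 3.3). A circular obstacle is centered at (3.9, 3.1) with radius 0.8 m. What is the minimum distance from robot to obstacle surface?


center_dist = sqrt((2.3-3.9)^2 + (3.3-3.1)^2)
= sqrt(2.56 + 0.04)
= 1.6125
min_dist = center_dist - radius = 1.6125 - 0.8 = 0.8125 m


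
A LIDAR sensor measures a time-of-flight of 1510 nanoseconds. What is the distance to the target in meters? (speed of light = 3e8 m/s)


tof = 1510 ns = 1.51e-06 s
dist = c * tof / 2
= 3e8 * 1.51e-06 / 2
= 226.5 m


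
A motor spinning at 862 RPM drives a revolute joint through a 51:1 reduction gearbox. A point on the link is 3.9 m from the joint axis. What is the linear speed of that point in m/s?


omega_motor = 862 * 2*pi/60 = 90.2684 rad/s
omega_joint = omega_motor / 51 = 1.77 rad/s
v = omega_joint * r = 1.77 * 3.9
= 6.9029 m/s


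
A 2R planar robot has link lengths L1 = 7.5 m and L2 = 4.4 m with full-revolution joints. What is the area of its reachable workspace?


r_max = L1 + L2 = 11.9 m
r_min = |L1 - L2| = 3.1 m
Area = pi*(r_max^2 - r_min^2)
= pi*(141.61 - 9.61)
= pi * 132.0
= 414.6902 m^2


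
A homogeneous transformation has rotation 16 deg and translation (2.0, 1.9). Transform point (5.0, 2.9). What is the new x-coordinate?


x' = cos(theta)*px - sin(theta)*py + tx
= 0.9613*5.0 - 0.2756*2.9 + 2.0
= 6.007


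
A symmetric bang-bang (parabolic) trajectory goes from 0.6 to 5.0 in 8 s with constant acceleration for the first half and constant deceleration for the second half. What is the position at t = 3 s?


Symmetric rest-to-rest: each phase covers (pf-p0)/2 in time T/2. 0.5*a*(T/2)^2 = (pf-p0)/2 => a = 4*(pf-p0)/T^2
a = 4*(5.0-0.6)/8^2 = 0.275
t = 3 is in the acceleration phase (t <= T/2).
p = p0 + 0.5*a*t^2 = 0.6 + 0.5*0.275*3^2
= 1.8375


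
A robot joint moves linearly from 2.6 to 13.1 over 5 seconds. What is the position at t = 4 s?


s = t/T = 4/5 = 0.8
p(t) = p0 + (pf-p0)*s
= 2.6 + (13.1 - 2.6) * 0.8
= 11.0


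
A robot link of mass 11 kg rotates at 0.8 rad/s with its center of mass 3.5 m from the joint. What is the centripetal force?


F = m * omega^2 * r
= 11 * 0.8^2 * 3.5
= 11 * 0.64 * 3.5
= 24.64 N


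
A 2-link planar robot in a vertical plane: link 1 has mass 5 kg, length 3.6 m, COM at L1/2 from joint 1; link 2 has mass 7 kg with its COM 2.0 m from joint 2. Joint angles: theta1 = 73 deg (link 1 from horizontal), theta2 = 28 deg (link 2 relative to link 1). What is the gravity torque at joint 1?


Horizontal distance from joint 1 to link-1 COM:
  x_c1 = (L1/2)*cos(t1) = 1.8 * 0.2924 = 0.5263 m
Horizontal distance from joint 1 to link-2 COM:
  x_c2 = L1*cos(t1) + Lc2*cos(t1+t2)
       = 3.6*0.2924 + 2.0*-0.1908 = 0.6709 m
tau1 = m1*g*x_c1 + m2*g*x_c2
     = 5*9.81*0.5263 + 7*9.81*0.6709
     = 25.8135 + 46.0721
     = 71.8856 Nm


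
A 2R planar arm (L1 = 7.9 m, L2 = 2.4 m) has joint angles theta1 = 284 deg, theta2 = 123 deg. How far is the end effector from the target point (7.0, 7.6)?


End effector via forward kinematics:
x = L1*cos(t1) + L2*cos(t1+t2) = 3.548
y = L1*sin(t1) + L2*sin(t1+t2) = -5.9101
Distance to target:
d = sqrt((7.0 - 3.548)^2 + (7.6 - -5.9101)^2)
= sqrt(11.9164 + 182.5225)
= 13.9441 m


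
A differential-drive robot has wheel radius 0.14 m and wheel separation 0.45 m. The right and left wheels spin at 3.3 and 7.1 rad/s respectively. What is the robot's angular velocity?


vR = r*wR = 0.14*3.3 = 0.462 m/s
vL = r*wL = 0.14*7.1 = 0.994 m/s
v = (vR+vL)/2 = 0.728 m/s
omega = (vR-vL)/L = -1.1822 rad/s
angular velocity = -1.1822 rad/s


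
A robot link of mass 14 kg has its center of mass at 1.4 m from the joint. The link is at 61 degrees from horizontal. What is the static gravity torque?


tau = m*g*L*cos(angle)
= 14 * 9.81 * 1.4 * cos(61 deg)
= 14 * 9.81 * 1.4 * 0.4848
= 93.2173 Nm


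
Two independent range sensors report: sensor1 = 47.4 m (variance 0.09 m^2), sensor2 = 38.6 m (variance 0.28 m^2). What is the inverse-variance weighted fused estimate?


w1 = (1/var1) / (1/var1 + 1/var2)
   = 11.1111 / (11.1111 + 3.5714) = 0.7568
w2 = 1 - w1 = 0.2432
fused = w1*s1 + w2*s2 = 35.8703 + 9.3892
= 45.2595 m
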